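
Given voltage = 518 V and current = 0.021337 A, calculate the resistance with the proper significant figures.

resistance = 518 V ÷ 0.021337 A = 24277.0773773… Ω.
518 has 3 significant figures; 0.021337 has 5.
Division/multiplication keeps the fewest: 3 significant figures.
Rounded: 2.43 × 10⁴ Ω.

2.43 × 10⁴ Ω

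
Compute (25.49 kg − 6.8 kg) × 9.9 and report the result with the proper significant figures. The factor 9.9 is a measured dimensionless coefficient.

1.9 × 10^2 kg

25.49 kg − 6.8 kg = 18.69 kg; the difference is limited to 1 decimal place (3 s.f.).
Carrying full precision, 18.69 × 9.9 = 185.031 kg; 9.9 has 2 s.f., so the result keeps min(3, 2) = 2 s.f.
Rounded to 2 significant figures: 1.9 × 10^2 kg.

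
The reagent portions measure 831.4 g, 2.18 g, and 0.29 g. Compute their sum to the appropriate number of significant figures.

831.4 g + 2.18 g + 0.29 g = 833.87 g.
Addition/subtraction keeps the fewest decimal places: 831.4 → 1 decimal place, 2.18 → 2 decimal places, 0.29 → 2 decimal places; limit is 1.
Rounded to 1 decimal place: 833.9 g.

833.9 g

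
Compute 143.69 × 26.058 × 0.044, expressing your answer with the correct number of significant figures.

143.69 × 26.058 × 0.044 = 164.74805688
Multiplication/division keeps the fewest significant figures: 143.69 → 5 s.f., 26.058 → 5 s.f., 0.044 → 2 s.f.; limit is 2.
Rounded to 2 significant figures: 1.6 × 10².

1.6 × 10²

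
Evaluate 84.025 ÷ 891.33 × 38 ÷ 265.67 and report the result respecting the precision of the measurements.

84.025 ÷ 891.33 × 38 ÷ 265.67 = 0.0134837619904…
Multiplication/division keeps the fewest significant figures: 84.025 → 5 s.f., 891.33 → 5 s.f., 38 → 2 s.f., 265.67 → 5 s.f.; limit is 2.
Rounded to 2 significant figures: 0.013.

0.013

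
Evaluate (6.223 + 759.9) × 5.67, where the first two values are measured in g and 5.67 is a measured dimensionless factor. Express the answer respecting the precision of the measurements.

6.223 g + 759.9 g = 766.123 g; the sum is limited to 1 decimal place (4 s.f.).
Carrying full precision, 766.123 × 5.67 = 4343.91741 g; 5.67 has 3 s.f., so the result keeps min(4, 3) = 3 s.f.
Rounded to 3 significant figures: 4.34 × 10^3 g.

4.34 × 10^3 g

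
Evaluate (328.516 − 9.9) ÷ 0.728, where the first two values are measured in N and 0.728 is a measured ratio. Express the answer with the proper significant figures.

328.516 N − 9.9 N = 318.616 N; the difference is limited to 1 decimal place (4 s.f.).
Carrying full precision, 318.616 ÷ 0.728 = 437.659340659… N; 0.728 has 3 s.f., so the result keeps min(4, 3) = 3 s.f.
Rounded to 3 significant figures: 4.38 × 10^2 N.

4.38 × 10^2 N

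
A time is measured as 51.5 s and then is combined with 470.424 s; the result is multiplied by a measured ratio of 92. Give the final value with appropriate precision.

51.5 s + 470.424 s = 521.924 s; the sum is limited to 1 decimal place (4 s.f.).
Carrying full precision, 521.924 × 92 = 48017.008 s; 92 has 2 s.f., so the result keeps min(4, 2) = 2 s.f.
Rounded to 2 significant figures: 4.8 × 10⁴ s.

4.8 × 10⁴ s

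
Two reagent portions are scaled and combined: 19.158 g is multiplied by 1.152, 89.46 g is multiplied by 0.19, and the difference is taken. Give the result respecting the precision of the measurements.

5 g

19.158 × 1.152 = 22.070016 → 22.07 g (4 s.f., last digit at the 10^-2 place).
89.46 × 0.19 = 16.9974 → 17 g (2 s.f., last digit at the 10^0 place).
Difference: 5.072616 g; keep the coarser place, 10^0.
Result: 5 g.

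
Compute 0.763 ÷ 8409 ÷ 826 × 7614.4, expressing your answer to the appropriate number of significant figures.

0.763 ÷ 8409 ÷ 826 × 7614.4 = 0.000836441988104…
Multiplication/division keeps the fewest significant figures: 0.763 → 3 s.f., 8409 → 4 s.f., 826 → 3 s.f., 7614.4 → 5 s.f.; limit is 3.
Rounded to 3 significant figures: 8.36 × 10⁻⁴.

8.36 × 10⁻⁴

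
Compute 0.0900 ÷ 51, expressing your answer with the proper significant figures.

0.0018

0.0900 ÷ 51 = 0.00176470588235…
Multiplication/division keeps the fewest significant figures: 0.0900 → 3 s.f., 51 → 2 s.f.; limit is 2.
Rounded to 2 significant figures: 0.0018.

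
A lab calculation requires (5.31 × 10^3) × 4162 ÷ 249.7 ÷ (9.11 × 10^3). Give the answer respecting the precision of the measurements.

(5.31 × 10^3) × 4162 ÷ 249.7 ÷ (9.11 × 10^3) = 9.71537744305…
Multiplication/division keeps the fewest significant figures: 5.31 × 10^3 → 3 s.f., 4162 → 4 s.f., 249.7 → 4 s.f., 9.11 × 10^3 → 3 s.f.; limit is 3.
Rounded to 3 significant figures: 9.72.

9.72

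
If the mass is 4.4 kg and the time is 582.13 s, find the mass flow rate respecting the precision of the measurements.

0.0076 kg/s

mass flow rate = 4.4 kg ÷ 582.13 s = 0.00755844914366… kg/s.
4.4 has 2 significant figures; 582.13 has 5.
Division/multiplication keeps the fewest: 2 significant figures.
Rounded: 0.0076 kg/s.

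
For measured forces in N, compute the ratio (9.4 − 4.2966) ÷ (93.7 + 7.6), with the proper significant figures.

9.4 − 4.2966 = 5.1034, limited to 1 d.p. → 2 s.f.; 93.7 + 7.6 = 101.3, limited to 1 d.p. → 4 s.f.
Carrying full precision, 5.1034 ÷ 101.3 = 0.0503790720632…; keep min(2, 4) = 2 s.f.
Rounded to 2 significant figures: 0.050.

0.050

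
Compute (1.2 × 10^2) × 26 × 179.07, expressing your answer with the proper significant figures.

5.6 × 10^5

(1.2 × 10^2) × 26 × 179.07 = 558698.4
Multiplication/division keeps the fewest significant figures: 1.2 × 10^2 → 2 s.f., 26 → 2 s.f., 179.07 → 5 s.f.; limit is 2.
Rounded to 2 significant figures: 5.6 × 10^5.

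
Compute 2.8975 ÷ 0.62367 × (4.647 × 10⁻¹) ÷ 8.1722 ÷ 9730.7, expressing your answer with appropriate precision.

2.715 × 10⁻⁵

2.8975 ÷ 0.62367 × (4.647 × 10⁻¹) ÷ 8.1722 ÷ 9730.7 = 0.0000271492722831…
Multiplication/division keeps the fewest significant figures: 2.8975 → 5 s.f., 0.62367 → 5 s.f., 4.647 × 10⁻¹ → 4 s.f., 8.1722 → 5 s.f., 9730.7 → 5 s.f.; limit is 4.
Rounded to 4 significant figures: 2.715 × 10⁻⁵.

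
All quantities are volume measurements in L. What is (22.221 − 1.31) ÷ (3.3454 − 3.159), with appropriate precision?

22.221 − 1.31 = 20.911, limited to 2 d.p. → 4 s.f.; 3.3454 − 3.159 = 0.1864, limited to 3 d.p. → 3 s.f.
Carrying full precision, 20.911 ÷ 0.1864 = 112.183476395…; keep min(4, 3) = 3 s.f.
Rounded to 3 significant figures: 1.12 × 10².

1.12 × 10²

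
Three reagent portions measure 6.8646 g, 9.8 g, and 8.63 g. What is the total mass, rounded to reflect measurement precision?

25.3 g

6.8646 g + 9.8 g + 8.63 g = 25.2946 g.
Addition/subtraction keeps the fewest decimal places: 6.8646 → 4 decimal places, 9.8 → 1 decimal place, 8.63 → 2 decimal places; limit is 1.
Rounded to 1 decimal place: 25.3 g.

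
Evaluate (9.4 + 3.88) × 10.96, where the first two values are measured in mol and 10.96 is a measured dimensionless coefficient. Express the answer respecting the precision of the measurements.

146 mol

9.4 mol + 3.88 mol = 13.28 mol; the sum is limited to 1 decimal place (3 s.f.).
Carrying full precision, 13.28 × 10.96 = 145.5488 mol; 10.96 has 4 s.f., so the result keeps min(3, 4) = 3 s.f.
Rounded to 3 significant figures: 146 mol.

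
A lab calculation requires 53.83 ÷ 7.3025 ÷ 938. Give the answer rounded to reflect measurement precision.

53.83 ÷ 7.3025 ÷ 938 = 0.00785868671024…
Multiplication/division keeps the fewest significant figures: 53.83 → 4 s.f., 7.3025 → 5 s.f., 938 → 3 s.f.; limit is 3.
Rounded to 3 significant figures: 0.00786.

0.00786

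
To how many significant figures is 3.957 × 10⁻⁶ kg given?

4

3.957 × 10⁻⁶: in scientific notation every digit of the coefficient is significant.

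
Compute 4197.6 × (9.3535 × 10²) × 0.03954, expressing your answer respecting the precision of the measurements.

1.552 × 10⁵

4197.6 × (9.3535 × 10²) × 0.03954 = 155242.942826…
Multiplication/division keeps the fewest significant figures: 4197.6 → 5 s.f., 9.3535 × 10² → 5 s.f., 0.03954 → 4 s.f.; limit is 4.
Rounded to 4 significant figures: 1.552 × 10⁵.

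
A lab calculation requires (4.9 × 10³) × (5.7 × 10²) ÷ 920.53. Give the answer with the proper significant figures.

(4.9 × 10³) × (5.7 × 10²) ÷ 920.53 = 3034.12164731…
Multiplication/division keeps the fewest significant figures: 4.9 × 10³ → 2 s.f., 5.7 × 10² → 2 s.f., 920.53 → 5 s.f.; limit is 2.
Rounded to 2 significant figures: 3.0 × 10³.

3.0 × 10³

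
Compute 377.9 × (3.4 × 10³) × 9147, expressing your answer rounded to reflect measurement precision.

377.9 × (3.4 × 10³) × 9147 = 1.175261442 × 10^10
Multiplication/division keeps the fewest significant figures: 377.9 → 4 s.f., 3.4 × 10³ → 2 s.f., 9147 → 4 s.f.; limit is 2.
Rounded to 2 significant figures: 1.2 × 10¹⁰.

1.2 × 10¹⁰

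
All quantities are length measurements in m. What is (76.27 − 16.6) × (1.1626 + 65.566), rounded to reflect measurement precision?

3.98 × 10^3 m²

76.27 − 16.6 = 59.67, limited to 1 d.p. → 3 s.f.; 1.1626 + 65.566 = 66.7286, limited to 3 d.p. → 5 s.f.
Carrying full precision, 59.67 × 66.7286 = 3981.695562; keep min(3, 5) = 3 s.f.
Rounded to 3 significant figures: 3.98 × 10^3 m².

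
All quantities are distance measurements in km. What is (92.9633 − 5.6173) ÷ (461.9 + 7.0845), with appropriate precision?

92.9633 − 5.6173 = 87.3460, limited to 4 d.p. → 6 s.f.; 461.9 + 7.0845 = 468.9845, limited to 1 d.p. → 4 s.f.
Carrying full precision, 87.3460 ÷ 468.9845 = 0.186244961187…; keep min(6, 4) = 4 s.f.
Rounded to 4 significant figures: 1.862 × 10^-1.

1.862 × 10^-1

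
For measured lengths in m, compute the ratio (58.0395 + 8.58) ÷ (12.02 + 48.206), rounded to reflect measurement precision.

1.106

58.0395 + 8.58 = 66.6195, limited to 2 d.p. → 4 s.f.; 12.02 + 48.206 = 60.226, limited to 2 d.p. → 4 s.f.
Carrying full precision, 66.6195 ÷ 60.226 = 1.10615846976…; keep min(4, 4) = 4 s.f.
Rounded to 4 significant figures: 1.106.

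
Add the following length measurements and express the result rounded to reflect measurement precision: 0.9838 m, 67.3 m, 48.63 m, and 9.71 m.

0.9838 m + 67.3 m + 48.63 m + 9.71 m = 126.6238 m.
Addition/subtraction keeps the fewest decimal places: 0.9838 → 4 decimal places, 67.3 → 1 decimal place, 48.63 → 2 decimal places, 9.71 → 2 decimal places; limit is 1.
Rounded to 1 decimal place: 126.6 m.

126.6 m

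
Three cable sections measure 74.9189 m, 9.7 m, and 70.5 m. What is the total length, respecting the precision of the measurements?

74.9189 m + 9.7 m + 70.5 m = 155.1189 m.
Addition/subtraction keeps the fewest decimal places: 74.9189 → 4 decimal places, 9.7 → 1 decimal place, 70.5 → 1 decimal place; limit is 1.
Rounded to 1 decimal place: 155.1 m.

155.1 m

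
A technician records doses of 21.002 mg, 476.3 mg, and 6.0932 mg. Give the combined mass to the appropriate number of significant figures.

21.002 mg + 476.3 mg + 6.0932 mg = 503.3952 mg.
Addition/subtraction keeps the fewest decimal places: 21.002 → 3 decimal places, 476.3 → 1 decimal place, 6.0932 → 4 decimal places; limit is 1.
Rounded to 1 decimal place: 503.4 mg.

503.4 mg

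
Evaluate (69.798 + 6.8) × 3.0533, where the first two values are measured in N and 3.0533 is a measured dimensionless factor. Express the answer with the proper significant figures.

234 N

69.798 N + 6.8 N = 76.598 N; the sum is limited to 1 decimal place (3 s.f.).
Carrying full precision, 76.598 × 3.0533 = 233.8766734 N; 3.0533 has 5 s.f., so the result keeps min(3, 5) = 3 s.f.
Rounded to 3 significant figures: 234 N.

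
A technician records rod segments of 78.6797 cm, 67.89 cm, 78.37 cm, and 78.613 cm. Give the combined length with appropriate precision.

78.6797 cm + 67.89 cm + 78.37 cm + 78.613 cm = 303.5527 cm.
Addition/subtraction keeps the fewest decimal places: 78.6797 → 4 decimal places, 67.89 → 2 decimal places, 78.37 → 2 decimal places, 78.613 → 3 decimal places; limit is 2.
Rounded to 2 decimal places: 3.0355 × 10^2 cm.

3.0355 × 10^2 cm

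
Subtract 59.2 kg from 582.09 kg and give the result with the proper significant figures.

582.09 kg − 59.2 kg = 522.89 kg.
Addition/subtraction keeps the fewest decimal places: 582.09 → 2 decimal places, 59.2 → 1 decimal place; limit is 1.
Rounded to 1 decimal place: 522.9 kg.

522.9 kg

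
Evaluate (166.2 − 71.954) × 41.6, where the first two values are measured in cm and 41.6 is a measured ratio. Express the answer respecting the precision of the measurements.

3.92 × 10^3 cm

166.2 cm − 71.954 cm = 94.246 cm; the difference is limited to 1 decimal place (3 s.f.).
Carrying full precision, 94.246 × 41.6 = 3920.6336 cm; 41.6 has 3 s.f., so the result keeps min(3, 3) = 3 s.f.
Rounded to 3 significant figures: 3.92 × 10^3 cm.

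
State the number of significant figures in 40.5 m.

40.5: zeros between nonzero digits are significant.

3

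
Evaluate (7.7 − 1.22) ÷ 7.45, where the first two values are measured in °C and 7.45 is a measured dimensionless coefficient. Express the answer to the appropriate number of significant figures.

7.7 °C − 1.22 °C = 6.48 °C; the difference is limited to 1 decimal place (2 s.f.).
Carrying full precision, 6.48 ÷ 7.45 = 0.869798657718… °C; 7.45 has 3 s.f., so the result keeps min(2, 3) = 2 s.f.
Rounded to 2 significant figures: 0.87 °C.

0.87 °C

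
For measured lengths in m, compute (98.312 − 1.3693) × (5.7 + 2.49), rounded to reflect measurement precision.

7.9 × 10² m²

98.312 − 1.3693 = 96.9427, limited to 3 d.p. → 5 s.f.; 5.7 + 2.49 = 8.19, limited to 1 d.p. → 2 s.f.
Carrying full precision, 96.9427 × 8.19 = 793.960713; keep min(5, 2) = 2 s.f.
Rounded to 2 significant figures: 7.9 × 10² m².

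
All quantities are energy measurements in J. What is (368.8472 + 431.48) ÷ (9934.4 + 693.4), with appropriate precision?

368.8472 + 431.48 = 800.3272, limited to 2 d.p. → 5 s.f.; 9934.4 + 693.4 = 10627.8, limited to 1 d.p. → 6 s.f.
Carrying full precision, 800.3272 ÷ 10627.8 = 0.0753050678409…; keep min(5, 6) = 5 s.f.
Rounded to 5 significant figures: 0.075305.

0.075305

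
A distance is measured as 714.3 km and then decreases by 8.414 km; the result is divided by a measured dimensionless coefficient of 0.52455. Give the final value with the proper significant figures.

1346 km

714.3 km − 8.414 km = 705.886 km; the difference is limited to 1 decimal place (4 s.f.).
Carrying full precision, 705.886 ÷ 0.52455 = 1345.69821752… km; 0.52455 has 5 s.f., so the result keeps min(4, 5) = 4 s.f.
Rounded to 4 significant figures: 1346 km.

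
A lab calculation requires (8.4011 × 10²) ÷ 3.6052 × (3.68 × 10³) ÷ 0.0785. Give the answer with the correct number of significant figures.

(8.4011 × 10²) ÷ 3.6052 × (3.68 × 10³) ÷ 0.0785 = 10924082.0584…
Multiplication/division keeps the fewest significant figures: 8.4011 × 10² → 5 s.f., 3.6052 → 5 s.f., 3.68 × 10³ → 3 s.f., 0.0785 → 3 s.f.; limit is 3.
Rounded to 3 significant figures: 1.09 × 10⁷.

1.09 × 10⁷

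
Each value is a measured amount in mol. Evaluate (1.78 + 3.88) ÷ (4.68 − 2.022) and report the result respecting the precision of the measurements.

2.13

1.78 + 3.88 = 5.66, limited to 2 d.p. → 3 s.f.; 4.68 − 2.022 = 2.658, limited to 2 d.p. → 3 s.f.
Carrying full precision, 5.66 ÷ 2.658 = 2.12942061701…; keep min(3, 3) = 3 s.f.
Rounded to 3 significant figures: 2.13.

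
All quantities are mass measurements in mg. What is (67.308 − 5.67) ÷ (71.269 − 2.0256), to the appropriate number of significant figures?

67.308 − 5.67 = 61.638, limited to 2 d.p. → 4 s.f.; 71.269 − 2.0256 = 69.2434, limited to 3 d.p. → 5 s.f.
Carrying full precision, 61.638 ÷ 69.2434 = 0.890164261143…; keep min(4, 5) = 4 s.f.
Rounded to 4 significant figures: 0.8902.

0.8902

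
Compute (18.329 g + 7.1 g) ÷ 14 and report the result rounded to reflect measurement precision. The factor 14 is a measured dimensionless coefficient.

1.8 g

18.329 g + 7.1 g = 25.429 g; the sum is limited to 1 decimal place (3 s.f.).
Carrying full precision, 25.429 ÷ 14 = 1.81635714286… g; 14 has 2 s.f., so the result keeps min(3, 2) = 2 s.f.
Rounded to 2 significant figures: 1.8 g.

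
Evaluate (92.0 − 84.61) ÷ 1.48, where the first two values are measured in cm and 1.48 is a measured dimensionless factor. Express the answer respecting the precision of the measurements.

92.0 cm − 84.61 cm = 7.39 cm; the difference is limited to 1 decimal place (2 s.f.).
Carrying full precision, 7.39 ÷ 1.48 = 4.99324324324… cm; 1.48 has 3 s.f., so the result keeps min(2, 3) = 2 s.f.
Rounded to 2 significant figures: 5.0 cm.

5.0 cm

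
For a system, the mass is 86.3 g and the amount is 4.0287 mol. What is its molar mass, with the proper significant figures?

21.4 g/mol

molar mass = 86.3 g ÷ 4.0287 mol = 21.421302157… g/mol.
86.3 has 3 significant figures; 4.0287 has 5.
Division/multiplication keeps the fewest: 3 significant figures.
Rounded: 21.4 g/mol.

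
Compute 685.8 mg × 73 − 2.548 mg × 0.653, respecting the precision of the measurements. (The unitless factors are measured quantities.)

685.8 × 73 = 50063.4 → 5.0 × 10⁴ mg (2 s.f., last digit at the 10^3 place).
2.548 × 0.653 = 1.663844 → 1.66 mg (3 s.f., last digit at the 10^-2 place).
Difference: 50061.736156 mg; keep the coarser place, 10^3.
Result: 5.0 × 10⁴ mg.

5.0 × 10⁴ mg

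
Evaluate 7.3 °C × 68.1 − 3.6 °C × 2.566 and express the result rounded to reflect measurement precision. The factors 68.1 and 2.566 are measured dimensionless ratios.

7.3 × 68.1 = 497.13 → 5.0 × 10^2 °C (2 s.f., last digit at the 10^1 place).
3.6 × 2.566 = 9.2376 → 9.2 °C (2 s.f., last digit at the 10^-1 place).
Difference: 487.8924 °C; keep the coarser place, 10^1.
Result: 4.9 × 10^2 °C.

4.9 × 10^2 °C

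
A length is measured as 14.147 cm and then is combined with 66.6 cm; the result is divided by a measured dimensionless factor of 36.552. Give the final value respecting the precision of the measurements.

14.147 cm + 66.6 cm = 80.747 cm; the sum is limited to 1 decimal place (3 s.f.).
Carrying full precision, 80.747 ÷ 36.552 = 2.20909936529… cm; 36.552 has 5 s.f., so the result keeps min(3, 5) = 3 s.f.
Rounded to 3 significant figures: 2.21 cm.

2.21 cm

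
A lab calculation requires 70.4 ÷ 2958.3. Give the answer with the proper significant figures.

0.0238

70.4 ÷ 2958.3 = 0.0237974512389…
Multiplication/division keeps the fewest significant figures: 70.4 → 3 s.f., 2958.3 → 5 s.f.; limit is 3.
Rounded to 3 significant figures: 0.0238.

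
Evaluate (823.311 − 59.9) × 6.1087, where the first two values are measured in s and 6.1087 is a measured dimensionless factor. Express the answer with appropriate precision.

823.311 s − 59.9 s = 763.411 s; the difference is limited to 1 decimal place (4 s.f.).
Carrying full precision, 763.411 × 6.1087 = 4663.4487757 s; 6.1087 has 5 s.f., so the result keeps min(4, 5) = 4 s.f.
Rounded to 4 significant figures: 4663 s.

4663 s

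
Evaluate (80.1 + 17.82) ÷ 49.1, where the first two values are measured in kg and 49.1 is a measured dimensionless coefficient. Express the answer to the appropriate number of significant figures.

1.99 kg

80.1 kg + 17.82 kg = 97.92 kg; the sum is limited to 1 decimal place (3 s.f.).
Carrying full precision, 97.92 ÷ 49.1 = 1.99429735234… kg; 49.1 has 3 s.f., so the result keeps min(3, 3) = 3 s.f.
Rounded to 3 significant figures: 1.99 kg.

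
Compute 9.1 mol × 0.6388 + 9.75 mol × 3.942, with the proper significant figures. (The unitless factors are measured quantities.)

9.1 × 0.6388 = 5.81308 → 5.8 mol (2 s.f., last digit at the 10^-1 place).
9.75 × 3.942 = 38.4345 → 38.4 mol (3 s.f., last digit at the 10^-1 place).
Sum: 44.24758 mol; keep the coarser place, 10^-1.
Result: 44.2 mol.

44.2 mol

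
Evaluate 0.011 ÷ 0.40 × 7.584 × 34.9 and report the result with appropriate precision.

7.3

0.011 ÷ 0.40 × 7.584 × 34.9 = 7.278744
Multiplication/division keeps the fewest significant figures: 0.011 → 2 s.f., 0.40 → 2 s.f., 7.584 → 4 s.f., 34.9 → 3 s.f.; limit is 2.
Rounded to 2 significant figures: 7.3.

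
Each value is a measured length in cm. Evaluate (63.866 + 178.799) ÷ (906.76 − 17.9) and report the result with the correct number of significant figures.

0.2730

63.866 + 178.799 = 242.665, limited to 3 d.p. → 6 s.f.; 906.76 − 17.9 = 888.86, limited to 1 d.p. → 4 s.f.
Carrying full precision, 242.665 ÷ 888.86 = 0.273006997727…; keep min(6, 4) = 4 s.f.
Rounded to 4 significant figures: 0.2730.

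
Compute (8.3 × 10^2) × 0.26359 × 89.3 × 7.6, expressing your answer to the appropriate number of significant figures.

1.5 × 10^5

(8.3 × 10^2) × 0.26359 × 89.3 × 7.6 = 148481.406796
Multiplication/division keeps the fewest significant figures: 8.3 × 10^2 → 2 s.f., 0.26359 → 5 s.f., 89.3 → 3 s.f., 7.6 → 2 s.f.; limit is 2.
Rounded to 2 significant figures: 1.5 × 10^5.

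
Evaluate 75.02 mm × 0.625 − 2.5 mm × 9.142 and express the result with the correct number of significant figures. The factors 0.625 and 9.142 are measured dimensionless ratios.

24 mm

75.02 × 0.625 = 46.8875 → 46.9 mm (3 s.f., last digit at the 10^-1 place).
2.5 × 9.142 = 22.855 → 23 mm (2 s.f., last digit at the 10^0 place).
Difference: 24.0325 mm; keep the coarser place, 10^0.
Result: 24 mm.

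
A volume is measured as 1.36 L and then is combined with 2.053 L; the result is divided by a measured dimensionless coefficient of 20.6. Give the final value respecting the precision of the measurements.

1.36 L + 2.053 L = 3.413 L; the sum is limited to 2 decimal places (3 s.f.).
Carrying full precision, 3.413 ÷ 20.6 = 0.16567961165… L; 20.6 has 3 s.f., so the result keeps min(3, 3) = 3 s.f.
Rounded to 3 significant figures: 1.66 × 10⁻¹ L.

1.66 × 10⁻¹ L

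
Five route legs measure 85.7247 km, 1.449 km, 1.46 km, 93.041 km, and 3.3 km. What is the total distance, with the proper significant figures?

85.7247 km + 1.449 km + 1.46 km + 93.041 km + 3.3 km = 184.9747 km.
Addition/subtraction keeps the fewest decimal places: 85.7247 → 4 decimal places, 1.449 → 3 decimal places, 1.46 → 2 decimal places, 93.041 → 3 decimal places, 3.3 → 1 decimal place; limit is 1.
Rounded to 1 decimal place: 185.0 km.

185.0 km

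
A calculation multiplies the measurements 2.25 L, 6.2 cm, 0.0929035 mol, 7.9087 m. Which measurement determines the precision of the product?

2.25 L → 3 s.f.; 6.2 cm → 2 s.f.; 0.0929035 mol → 6 s.f.; 7.9087 m → 5 s.f.
The fewest is 2 significant figures, from 6.2 cm.

6.2 cm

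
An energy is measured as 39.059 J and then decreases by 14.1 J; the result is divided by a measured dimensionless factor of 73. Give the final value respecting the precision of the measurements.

39.059 J − 14.1 J = 24.959 J; the difference is limited to 1 decimal place (3 s.f.).
Carrying full precision, 24.959 ÷ 73 = 0.341904109589… J; 73 has 2 s.f., so the result keeps min(3, 2) = 2 s.f.
Rounded to 2 significant figures: 0.34 J.

0.34 J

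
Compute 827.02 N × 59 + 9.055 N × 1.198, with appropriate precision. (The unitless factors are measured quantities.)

4.9 × 10^4 N

827.02 × 59 = 48794.18 → 4.9 × 10^4 N (2 s.f., last digit at the 10^3 place).
9.055 × 1.198 = 10.84789 → 10.85 N (4 s.f., last digit at the 10^-2 place).
Sum: 48805.02789 N; keep the coarser place, 10^3.
Result: 4.9 × 10^4 N.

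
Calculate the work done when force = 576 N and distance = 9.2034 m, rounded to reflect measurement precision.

5.30 × 10^3 J

work done = 576 N × 9.2034 m = 5301.1584 J.
576 has 3 significant figures; 9.2034 has 5.
Division/multiplication keeps the fewest: 3 significant figures.
Rounded: 5.30 × 10^3 J.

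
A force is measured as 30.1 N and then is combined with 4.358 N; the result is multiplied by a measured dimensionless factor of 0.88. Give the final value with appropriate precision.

30.1 N + 4.358 N = 34.458 N; the sum is limited to 1 decimal place (3 s.f.).
Carrying full precision, 34.458 × 0.88 = 30.32304 N; 0.88 has 2 s.f., so the result keeps min(3, 2) = 2 s.f.
Rounded to 2 significant figures: 30. N.

30. N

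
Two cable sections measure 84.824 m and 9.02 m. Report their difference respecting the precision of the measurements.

75.80 m

84.824 m − 9.02 m = 75.804 m.
Addition/subtraction keeps the fewest decimal places: 84.824 → 3 decimal places, 9.02 → 2 decimal places; limit is 2.
Rounded to 2 decimal places: 75.80 m.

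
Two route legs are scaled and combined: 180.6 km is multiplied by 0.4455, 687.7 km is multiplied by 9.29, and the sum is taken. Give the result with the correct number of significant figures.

6.47 × 10³ km

180.6 × 0.4455 = 80.4573 → 80.46 km (4 s.f., last digit at the 10^-2 place).
687.7 × 9.29 = 6388.733 → 6.39 × 10³ km (3 s.f., last digit at the 10^1 place).
Sum: 6469.1903 km; keep the coarser place, 10^1.
Result: 6.47 × 10³ km.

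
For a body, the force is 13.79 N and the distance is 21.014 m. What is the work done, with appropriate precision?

289.8 J

work done = 13.79 N × 21.014 m = 289.78306 J.
13.79 has 4 significant figures; 21.014 has 5.
Division/multiplication keeps the fewest: 4 significant figures.
Rounded: 289.8 J.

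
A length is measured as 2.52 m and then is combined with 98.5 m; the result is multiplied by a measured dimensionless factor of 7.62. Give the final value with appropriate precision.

7.70 × 10² m

2.52 m + 98.5 m = 101.02 m; the sum is limited to 1 decimal place (4 s.f.).
Carrying full precision, 101.02 × 7.62 = 769.7724 m; 7.62 has 3 s.f., so the result keeps min(4, 3) = 3 s.f.
Rounded to 3 significant figures: 7.70 × 10² m.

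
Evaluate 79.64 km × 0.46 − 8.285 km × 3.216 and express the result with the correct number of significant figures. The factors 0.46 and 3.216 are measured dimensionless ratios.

79.64 × 0.46 = 36.6344 → 37 km (2 s.f., last digit at the 10^0 place).
8.285 × 3.216 = 26.64456 → 26.64 km (4 s.f., last digit at the 10^-2 place).
Difference: 9.98984 km; keep the coarser place, 10^0.
Result: 1.0 × 10^1 km.

1.0 × 10^1 km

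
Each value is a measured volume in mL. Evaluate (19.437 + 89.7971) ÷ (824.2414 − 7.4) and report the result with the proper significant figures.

19.437 + 89.7971 = 109.2341, limited to 3 d.p. → 6 s.f.; 824.2414 − 7.4 = 816.8414, limited to 1 d.p. → 4 s.f.
Carrying full precision, 109.2341 ÷ 816.8414 = 0.133727428605…; keep min(6, 4) = 4 s.f.
Rounded to 4 significant figures: 0.1337.

0.1337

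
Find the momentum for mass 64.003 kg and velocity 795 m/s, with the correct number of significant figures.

momentum = 64.003 kg × 795 m/s = 50882.385 kg·m/s.
64.003 has 5 significant figures; 795 has 3.
Division/multiplication keeps the fewest: 3 significant figures.
Rounded: 5.09 × 10^4 kg·m/s.

5.09 × 10^4 kg·m/s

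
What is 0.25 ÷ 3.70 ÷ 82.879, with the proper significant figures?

8.2 × 10^-4

0.25 ÷ 3.70 ÷ 82.879 = 0.000815255584256…
Multiplication/division keeps the fewest significant figures: 0.25 → 2 s.f., 3.70 → 3 s.f., 82.879 → 5 s.f.; limit is 2.
Rounded to 2 significant figures: 8.2 × 10^-4.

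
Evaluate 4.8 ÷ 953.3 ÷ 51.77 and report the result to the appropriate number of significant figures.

9.7 × 10^-5

4.8 ÷ 953.3 ÷ 51.77 = 0.0000972598240071…
Multiplication/division keeps the fewest significant figures: 4.8 → 2 s.f., 953.3 → 4 s.f., 51.77 → 4 s.f.; limit is 2.
Rounded to 2 significant figures: 9.7 × 10^-5.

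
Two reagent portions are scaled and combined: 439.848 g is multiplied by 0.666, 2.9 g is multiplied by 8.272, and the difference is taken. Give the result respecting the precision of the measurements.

439.848 × 0.666 = 292.938768 → 293 g (3 s.f., last digit at the 10^0 place).
2.9 × 8.272 = 23.9888 → 24 g (2 s.f., last digit at the 10^0 place).
Difference: 268.949968 g; keep the coarser place, 10^0.
Result: 269 g.

269 g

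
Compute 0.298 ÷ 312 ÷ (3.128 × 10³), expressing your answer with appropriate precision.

3.05 × 10⁻⁷

0.298 ÷ 312 ÷ (3.128 × 10³) = 3.05347891665 × 10^-7…
Multiplication/division keeps the fewest significant figures: 0.298 → 3 s.f., 312 → 3 s.f., 3.128 × 10³ → 4 s.f.; limit is 3.
Rounded to 3 significant figures: 3.05 × 10⁻⁷.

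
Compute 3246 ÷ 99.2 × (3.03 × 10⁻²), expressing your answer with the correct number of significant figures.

3246 ÷ 99.2 × (3.03 × 10⁻²) = 0.991469758065…
Multiplication/division keeps the fewest significant figures: 3246 → 4 s.f., 99.2 → 3 s.f., 3.03 × 10⁻² → 3 s.f.; limit is 3.
Rounded to 3 significant figures: 0.991.

0.991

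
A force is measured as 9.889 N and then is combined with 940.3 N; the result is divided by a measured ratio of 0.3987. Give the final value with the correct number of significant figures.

9.889 N + 940.3 N = 950.189 N; the sum is limited to 1 decimal place (4 s.f.).
Carrying full precision, 950.189 ÷ 0.3987 = 2383.21795836… N; 0.3987 has 4 s.f., so the result keeps min(4, 4) = 4 s.f.
Rounded to 4 significant figures: 2383 N.

2383 N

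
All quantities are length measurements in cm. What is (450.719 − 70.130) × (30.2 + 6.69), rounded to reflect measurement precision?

450.719 − 70.130 = 380.589, limited to 3 d.p. → 6 s.f.; 30.2 + 6.69 = 36.89, limited to 1 d.p. → 3 s.f.
Carrying full precision, 380.589 × 36.89 = 14039.92821; keep min(6, 3) = 3 s.f.
Rounded to 3 significant figures: 1.40 × 10⁴ cm².

1.40 × 10⁴ cm²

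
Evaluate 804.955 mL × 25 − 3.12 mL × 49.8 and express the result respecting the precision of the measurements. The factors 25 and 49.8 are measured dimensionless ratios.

804.955 × 25 = 20123.875 → 2.0 × 10^4 mL (2 s.f., last digit at the 10^3 place).
3.12 × 49.8 = 155.376 → 155 mL (3 s.f., last digit at the 10^0 place).
Difference: 19968.499 mL; keep the coarser place, 10^3.
Result: 2.0 × 10^4 mL.

2.0 × 10^4 mL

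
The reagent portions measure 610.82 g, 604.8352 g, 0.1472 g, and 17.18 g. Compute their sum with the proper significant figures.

610.82 g + 604.8352 g + 0.1472 g + 17.18 g = 1232.9824 g.
Addition/subtraction keeps the fewest decimal places: 610.82 → 2 decimal places, 604.8352 → 4 decimal places, 0.1472 → 4 decimal places, 17.18 → 2 decimal places; limit is 2.
Rounded to 2 decimal places: 1232.98 g.

1232.98 g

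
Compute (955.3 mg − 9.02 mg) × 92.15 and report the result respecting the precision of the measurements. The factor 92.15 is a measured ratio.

955.3 mg − 9.02 mg = 946.28 mg; the difference is limited to 1 decimal place (4 s.f.).
Carrying full precision, 946.28 × 92.15 = 87199.702 mg; 92.15 has 4 s.f., so the result keeps min(4, 4) = 4 s.f.
Rounded to 4 significant figures: 8.720 × 10⁴ mg.

8.720 × 10⁴ mg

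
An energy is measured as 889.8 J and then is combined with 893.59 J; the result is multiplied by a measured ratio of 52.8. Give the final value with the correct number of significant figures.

9.42 × 10⁴ J

889.8 J + 893.59 J = 1783.39 J; the sum is limited to 1 decimal place (5 s.f.).
Carrying full precision, 1783.39 × 52.8 = 94162.992 J; 52.8 has 3 s.f., so the result keeps min(5, 3) = 3 s.f.
Rounded to 3 significant figures: 9.42 × 10⁴ J.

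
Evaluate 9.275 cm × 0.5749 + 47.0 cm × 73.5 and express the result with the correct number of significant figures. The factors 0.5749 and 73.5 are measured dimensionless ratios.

3.46 × 10³ cm

9.275 × 0.5749 = 5.3321975 → 5.332 cm (4 s.f., last digit at the 10^-3 place).
47.0 × 73.5 = 3454.5 → 3.45 × 10³ cm (3 s.f., last digit at the 10^1 place).
Sum: 3459.8321975 cm; keep the coarser place, 10^1.
Result: 3.46 × 10³ cm.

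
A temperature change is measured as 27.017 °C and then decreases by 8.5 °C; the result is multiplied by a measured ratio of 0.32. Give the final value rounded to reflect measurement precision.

5.9 °C

27.017 °C − 8.5 °C = 18.517 °C; the difference is limited to 1 decimal place (3 s.f.).
Carrying full precision, 18.517 × 0.32 = 5.92544 °C; 0.32 has 2 s.f., so the result keeps min(3, 2) = 2 s.f.
Rounded to 2 significant figures: 5.9 °C.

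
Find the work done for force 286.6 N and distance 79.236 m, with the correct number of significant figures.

2.271 × 10^4 J

work done = 286.6 N × 79.236 m = 22709.0376 J.
286.6 has 4 significant figures; 79.236 has 5.
Division/multiplication keeps the fewest: 4 significant figures.
Rounded: 2.271 × 10^4 J.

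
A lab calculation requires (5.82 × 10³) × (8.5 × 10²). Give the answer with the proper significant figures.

(5.82 × 10³) × (8.5 × 10²) = 4947000
Multiplication/division keeps the fewest significant figures: 5.82 × 10³ → 3 s.f., 8.5 × 10² → 2 s.f.; limit is 2.
Rounded to 2 significant figures: 4.9 × 10⁶.

4.9 × 10⁶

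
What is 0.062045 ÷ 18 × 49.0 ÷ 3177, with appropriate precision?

0.062045 ÷ 18 × 49.0 ÷ 3177 = 0.0000531634490959…
Multiplication/division keeps the fewest significant figures: 0.062045 → 5 s.f., 18 → 2 s.f., 49.0 → 3 s.f., 3177 → 4 s.f.; limit is 2.
Rounded to 2 significant figures: 5.3 × 10⁻⁵.

5.3 × 10⁻⁵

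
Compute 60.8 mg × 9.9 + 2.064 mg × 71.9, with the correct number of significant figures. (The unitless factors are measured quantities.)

7.5 × 10² mg

60.8 × 9.9 = 601.92 → 6.0 × 10² mg (2 s.f., last digit at the 10^1 place).
2.064 × 71.9 = 148.4016 → 148 mg (3 s.f., last digit at the 10^0 place).
Sum: 750.3216 mg; keep the coarser place, 10^1.
Result: 7.5 × 10² mg.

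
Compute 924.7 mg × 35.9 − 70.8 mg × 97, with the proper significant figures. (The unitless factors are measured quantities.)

924.7 × 35.9 = 33196.73 → 3.32 × 10⁴ mg (3 s.f., last digit at the 10^2 place).
70.8 × 97 = 6867.6 → 6.9 × 10³ mg (2 s.f., last digit at the 10^2 place).
Difference: 26329.13 mg; keep the coarser place, 10^2.
Result: 2.63 × 10⁴ mg.

2.63 × 10⁴ mg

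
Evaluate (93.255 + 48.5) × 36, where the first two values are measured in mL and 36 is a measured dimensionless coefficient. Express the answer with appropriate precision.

93.255 mL + 48.5 mL = 141.755 mL; the sum is limited to 1 decimal place (4 s.f.).
Carrying full precision, 141.755 × 36 = 5103.18 mL; 36 has 2 s.f., so the result keeps min(4, 2) = 2 s.f.
Rounded to 2 significant figures: 5.1 × 10^3 mL.

5.1 × 10^3 mL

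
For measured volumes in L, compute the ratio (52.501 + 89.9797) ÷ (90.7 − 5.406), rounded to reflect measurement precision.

52.501 + 89.9797 = 142.4807, limited to 3 d.p. → 6 s.f.; 90.7 − 5.406 = 85.294, limited to 1 d.p. → 3 s.f.
Carrying full precision, 142.4807 ÷ 85.294 = 1.6704656834…; keep min(6, 3) = 3 s.f.
Rounded to 3 significant figures: 1.67.

1.67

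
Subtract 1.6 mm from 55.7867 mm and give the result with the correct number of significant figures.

54.2 mm

55.7867 mm − 1.6 mm = 54.1867 mm.
Addition/subtraction keeps the fewest decimal places: 55.7867 → 4 decimal places, 1.6 → 1 decimal place; limit is 1.
Rounded to 1 decimal place: 54.2 mm.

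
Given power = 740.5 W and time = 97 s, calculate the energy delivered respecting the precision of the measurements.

7.2 × 10⁴ J

energy delivered = 740.5 W × 97 s = 71828.5 J.
740.5 has 4 significant figures; 97 has 2.
Division/multiplication keeps the fewest: 2 significant figures.
Rounded: 7.2 × 10⁴ J.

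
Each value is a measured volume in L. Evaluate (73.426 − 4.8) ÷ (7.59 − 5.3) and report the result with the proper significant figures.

30.

73.426 − 4.8 = 68.626, limited to 1 d.p. → 3 s.f.; 7.59 − 5.3 = 2.29, limited to 1 d.p. → 2 s.f.
Carrying full precision, 68.626 ÷ 2.29 = 29.9676855895…; keep min(3, 2) = 2 s.f.
Rounded to 2 significant figures: 30.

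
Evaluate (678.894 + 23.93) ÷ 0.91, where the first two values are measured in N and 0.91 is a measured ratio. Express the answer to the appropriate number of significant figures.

7.7 × 10^2 N

678.894 N + 23.93 N = 702.824 N; the sum is limited to 2 decimal places (5 s.f.).
Carrying full precision, 702.824 ÷ 0.91 = 772.334065934… N; 0.91 has 2 s.f., so the result keeps min(5, 2) = 2 s.f.
Rounded to 2 significant figures: 7.7 × 10^2 N.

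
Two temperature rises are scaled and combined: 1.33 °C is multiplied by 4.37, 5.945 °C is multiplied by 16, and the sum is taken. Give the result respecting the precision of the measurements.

101 °C

1.33 × 4.37 = 5.8121 → 5.81 °C (3 s.f., last digit at the 10^-2 place).
5.945 × 16 = 95.12 → 95 °C (2 s.f., last digit at the 10^0 place).
Sum: 100.9321 °C; keep the coarser place, 10^0.
Result: 101 °C.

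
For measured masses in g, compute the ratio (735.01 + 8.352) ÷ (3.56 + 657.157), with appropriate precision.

735.01 + 8.352 = 743.362, limited to 2 d.p. → 5 s.f.; 3.56 + 657.157 = 660.717, limited to 2 d.p. → 5 s.f.
Carrying full precision, 743.362 ÷ 660.717 = 1.12508381047…; keep min(5, 5) = 5 s.f.
Rounded to 5 significant figures: 1.1251.

1.1251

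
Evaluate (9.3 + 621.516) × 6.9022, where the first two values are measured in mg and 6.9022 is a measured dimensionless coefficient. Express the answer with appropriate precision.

4354 mg

9.3 mg + 621.516 mg = 630.816 mg; the sum is limited to 1 decimal place (4 s.f.).
Carrying full precision, 630.816 × 6.9022 = 4354.0181952 mg; 6.9022 has 5 s.f., so the result keeps min(4, 5) = 4 s.f.
Rounded to 4 significant figures: 4354 mg.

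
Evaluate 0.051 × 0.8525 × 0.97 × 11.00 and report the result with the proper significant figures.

0.46

0.051 × 0.8525 × 0.97 × 11.00 = 0.463904925
Multiplication/division keeps the fewest significant figures: 0.051 → 2 s.f., 0.8525 → 4 s.f., 0.97 → 2 s.f., 11.00 → 4 s.f.; limit is 2.
Rounded to 2 significant figures: 0.46.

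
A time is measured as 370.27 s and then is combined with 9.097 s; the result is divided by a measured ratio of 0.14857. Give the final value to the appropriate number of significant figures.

2553.5 s

370.27 s + 9.097 s = 379.367 s; the sum is limited to 2 decimal places (5 s.f.).
Carrying full precision, 379.367 ÷ 0.14857 = 2553.45628323… s; 0.14857 has 5 s.f., so the result keeps min(5, 5) = 5 s.f.
Rounded to 5 significant figures: 2553.5 s.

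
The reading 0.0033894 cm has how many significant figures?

0.0033894: leading zeros are not significant.

5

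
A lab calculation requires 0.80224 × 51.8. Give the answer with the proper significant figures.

41.6

0.80224 × 51.8 = 41.556032
Multiplication/division keeps the fewest significant figures: 0.80224 → 5 s.f., 51.8 → 3 s.f.; limit is 3.
Rounded to 3 significant figures: 41.6.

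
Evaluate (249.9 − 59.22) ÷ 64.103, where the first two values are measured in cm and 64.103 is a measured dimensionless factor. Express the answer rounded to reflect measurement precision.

249.9 cm − 59.22 cm = 190.68 cm; the difference is limited to 1 decimal place (4 s.f.).
Carrying full precision, 190.68 ÷ 64.103 = 2.9745877728… cm; 64.103 has 5 s.f., so the result keeps min(4, 5) = 4 s.f.
Rounded to 4 significant figures: 2.975 cm.

2.975 cm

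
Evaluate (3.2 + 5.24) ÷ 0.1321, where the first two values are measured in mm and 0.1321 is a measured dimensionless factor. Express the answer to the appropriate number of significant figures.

64 mm

3.2 mm + 5.24 mm = 8.44 mm; the sum is limited to 1 decimal place (2 s.f.).
Carrying full precision, 8.44 ÷ 0.1321 = 63.890991673… mm; 0.1321 has 4 s.f., so the result keeps min(2, 4) = 2 s.f.
Rounded to 2 significant figures: 64 mm.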